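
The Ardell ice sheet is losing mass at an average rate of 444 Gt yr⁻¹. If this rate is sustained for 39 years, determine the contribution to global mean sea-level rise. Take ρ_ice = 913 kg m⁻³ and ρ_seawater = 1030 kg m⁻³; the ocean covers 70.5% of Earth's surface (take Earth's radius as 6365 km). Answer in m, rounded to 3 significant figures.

Total mass lost = 444 Gt/yr × 39 yr = 1.732×10^4 Gt = 1.732×10^16 kg.
ρ_w = 1030 kg m⁻³, so water volume = 1.732×10^16 / 1030 = 1.681×10^13 m³.
Δh = 1.681×10^13 / 3.59×10^14 = 0.0468 m.

≈ 0.0468 m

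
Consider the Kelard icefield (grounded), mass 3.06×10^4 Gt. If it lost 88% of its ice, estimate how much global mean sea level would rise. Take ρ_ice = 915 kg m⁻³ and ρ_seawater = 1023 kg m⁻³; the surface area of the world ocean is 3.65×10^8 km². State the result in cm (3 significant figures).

Kelard: 0.88 × 3.06×10^4 Gt = 2.693×10^16 kg; dividing by ρ_w = 1023 kg m⁻³ gives 2.632×10^13 m³ of water.
Spread over 3.65×10^14 m² of ocean, Δh = 2.632×10^13 / 3.65×10^14 = 0.0721 m = 7.21 cm.

≈ 7.21 cm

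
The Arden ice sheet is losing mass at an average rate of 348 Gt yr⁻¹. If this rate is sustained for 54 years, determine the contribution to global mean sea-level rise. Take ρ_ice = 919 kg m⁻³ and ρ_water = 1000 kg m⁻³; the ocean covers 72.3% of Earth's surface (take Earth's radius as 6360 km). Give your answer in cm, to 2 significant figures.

Total mass lost = 348 Gt/yr × 54 yr = 1.879×10^4 Gt = 1.879×10^16 kg.
ρ_w = 1000 kg m⁻³, so water volume = 1.879×10^16 / 1000 = 1.879×10^13 m³.
Δh = 1.879×10^13 / 3.68×10^14 = 0.0511 m = 5.1 cm.

≈ 5.1 cm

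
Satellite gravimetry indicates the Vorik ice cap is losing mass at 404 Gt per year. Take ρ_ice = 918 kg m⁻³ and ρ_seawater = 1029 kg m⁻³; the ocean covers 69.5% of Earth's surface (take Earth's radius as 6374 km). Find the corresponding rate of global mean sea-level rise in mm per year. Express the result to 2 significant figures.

ρ_w = 1029 kg m⁻³. Annual water volume added = 404 Gt / ρ_w = 4.040×10^14 kg / 1029 kg m⁻³ = 3.926×10^11 m³.
Δh per year = 3.926×10^11 / 3.55×10^14 = 1.11×10^-3 m = 1.1 mm.

≈ 1.1 mm/yr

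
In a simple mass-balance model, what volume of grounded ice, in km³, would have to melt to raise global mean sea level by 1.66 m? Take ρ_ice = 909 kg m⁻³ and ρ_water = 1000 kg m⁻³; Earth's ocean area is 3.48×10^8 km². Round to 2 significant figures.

Required water volume = Δh × A = 1.66 m × 3.48×10^14 m² = 5.777×10^14 m³ = 5.777×10^5 km³.
Ice volume = water volume × ρ_w/ρ_ice = 5.777×10^5 × 1000/909 = 6.4×10^5 km³.

≈ 6.4×10^5 km³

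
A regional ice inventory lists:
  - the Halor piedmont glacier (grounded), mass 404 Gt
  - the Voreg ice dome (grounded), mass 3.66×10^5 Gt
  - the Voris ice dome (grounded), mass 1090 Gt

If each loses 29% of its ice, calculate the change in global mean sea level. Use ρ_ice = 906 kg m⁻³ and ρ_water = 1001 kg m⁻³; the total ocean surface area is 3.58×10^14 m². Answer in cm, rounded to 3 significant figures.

Halor: 0.29 × 404 Gt = 1.172×10^14 kg; dividing by ρ_w = 1001 kg m⁻³ gives 1.170×10^11 m³ of water.
Voreg: 0.29 × 3.66×10^5 Gt = 1.061×10^17 kg; dividing by ρ_w = 1001 kg m⁻³ gives 1.060×10^14 m³ of water.
Voris: 0.29 × 1090 Gt = 3.161×10^14 kg; dividing by ρ_w = 1001 kg m⁻³ gives 3.158×10^11 m³ of water.
Total added water ≈ 1.065×10^14 m³ over 3.58×10^14 m² → Δh = 0.297 m = 29.7 cm.

≈ 29.7 cm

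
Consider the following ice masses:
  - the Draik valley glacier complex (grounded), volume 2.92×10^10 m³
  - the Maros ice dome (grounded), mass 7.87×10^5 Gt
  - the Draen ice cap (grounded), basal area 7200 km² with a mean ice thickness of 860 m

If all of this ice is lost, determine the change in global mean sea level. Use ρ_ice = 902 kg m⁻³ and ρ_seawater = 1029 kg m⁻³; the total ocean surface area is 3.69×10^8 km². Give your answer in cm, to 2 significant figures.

≈ 210 cm

Draik: 2.92×10^10 m³ × (902/1029) = 2.560×10^10 m³ of water.
Maros: 7.87×10^5 Gt = 7.870×10^17 kg; dividing by ρ_w = 1029 kg m⁻³ gives 7.648×10^14 m³ of water.
Draen: ice volume = 7200 km² × 860 m = 6192 km³; 6192 × (902/1029) = 5428 km³ of water.
Total added water ≈ 7.703×10^14 m³ over 3.69×10^14 m² → Δh = 2.09 m = 210 cm.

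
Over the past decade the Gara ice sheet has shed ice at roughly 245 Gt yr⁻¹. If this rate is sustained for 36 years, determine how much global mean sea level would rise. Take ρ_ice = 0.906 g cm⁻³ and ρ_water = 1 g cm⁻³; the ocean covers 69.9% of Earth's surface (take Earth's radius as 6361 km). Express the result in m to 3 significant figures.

Total mass lost = 245 Gt/yr × 36 yr = 8820 Gt = 8.820×10^15 kg.
ρ_w = 1 g cm⁻³ = 1000 kg m⁻³, so water volume = 8.820×10^15 / 1000 = 8.820×10^12 m³.
Δh = 8.820×10^12 / 3.55×10^14 = 0.0248 m.

≈ 0.0248 m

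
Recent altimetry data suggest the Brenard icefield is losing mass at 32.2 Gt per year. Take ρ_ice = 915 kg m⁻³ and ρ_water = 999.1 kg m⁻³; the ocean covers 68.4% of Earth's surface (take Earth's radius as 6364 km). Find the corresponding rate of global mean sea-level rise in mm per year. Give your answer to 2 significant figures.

≈ 0.093 mm/yr

ρ_w = 999.1 kg m⁻³. Annual water volume added = 32.2 Gt / ρ_w = 3.220×10^13 kg / 999.1 kg m⁻³ = 3.223×10^10 m³.
Δh per year = 3.223×10^10 / 3.48×10^14 = 9.26×10^-5 m = 0.093 mm.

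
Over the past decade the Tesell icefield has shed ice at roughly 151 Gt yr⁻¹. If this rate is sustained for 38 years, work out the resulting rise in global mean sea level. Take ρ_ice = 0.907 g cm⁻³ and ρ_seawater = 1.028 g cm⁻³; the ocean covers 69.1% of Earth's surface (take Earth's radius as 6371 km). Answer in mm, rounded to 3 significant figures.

Total mass lost = 151 Gt/yr × 38 yr = 5738 Gt = 5.738×10^15 kg.
ρ_w = 1.028 g cm⁻³ = 1028 kg m⁻³, so water volume = 5.738×10^15 / 1028 = 5.582×10^12 m³.
Δh = 5.582×10^12 / 3.52×10^14 = 0.0158 m = 15.8 mm.

≈ 15.8 mm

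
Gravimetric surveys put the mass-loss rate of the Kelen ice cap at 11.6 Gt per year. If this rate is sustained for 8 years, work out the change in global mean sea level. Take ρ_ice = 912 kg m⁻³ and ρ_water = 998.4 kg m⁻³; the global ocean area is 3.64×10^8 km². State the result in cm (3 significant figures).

Total mass lost = 11.6 Gt/yr × 8 yr = 92.80 Gt = 9.280×10^13 kg.
ρ_w = 998.4 kg m⁻³, so water volume = 9.280×10^13 / 998.4 = 9.295×10^10 m³.
Δh = 9.295×10^10 / 3.64×10^14 = 2.55×10^-4 m = 0.0255 cm.

≈ 0.0255 cm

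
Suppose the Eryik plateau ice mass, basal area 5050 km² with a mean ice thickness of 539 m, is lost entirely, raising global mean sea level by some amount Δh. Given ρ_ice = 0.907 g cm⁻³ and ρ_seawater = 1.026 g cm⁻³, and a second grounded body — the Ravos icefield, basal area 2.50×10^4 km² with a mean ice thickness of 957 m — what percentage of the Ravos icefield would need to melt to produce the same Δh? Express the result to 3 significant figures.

≈ 11.4 %

Equal sea-level rise means equal mass of meltwater, i.e. equal mass of ice lost.
Ice mass of Eryik: 2.469×10^15 kg; ice mass of Ravos: 2.170×10^16 kg.
Fraction required = 2.469×10^15 / 2.170×10^16 = 0.114 → 11.4 %.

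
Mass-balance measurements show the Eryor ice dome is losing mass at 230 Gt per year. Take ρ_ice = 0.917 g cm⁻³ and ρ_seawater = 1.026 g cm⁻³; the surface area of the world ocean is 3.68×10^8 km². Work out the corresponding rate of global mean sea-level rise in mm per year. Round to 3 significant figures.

ρ_w = 1.026 g cm⁻³ = 1026 kg m⁻³. Annual water volume added = 230 Gt / ρ_w = 2.300×10^14 kg / 1026 kg m⁻³ = 2.242×10^11 m³.
Δh per year = 2.242×10^11 / 3.68×10^14 = 6.09×10^-4 m = 0.609 mm.

≈ 0.609 mm/yr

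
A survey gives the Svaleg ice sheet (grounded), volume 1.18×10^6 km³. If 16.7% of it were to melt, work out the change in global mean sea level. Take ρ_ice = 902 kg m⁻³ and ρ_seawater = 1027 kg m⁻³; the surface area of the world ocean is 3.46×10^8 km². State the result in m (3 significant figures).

≈ 0.500 m

Svaleg: 0.167 × 1.18×10^6 km³ × (902/1027) = 1.731×10^5 km³ of water.
Spread over 3.46×10^14 m² of ocean, Δh = 1.731×10^14 / 3.46×10^14 = 0.500 m.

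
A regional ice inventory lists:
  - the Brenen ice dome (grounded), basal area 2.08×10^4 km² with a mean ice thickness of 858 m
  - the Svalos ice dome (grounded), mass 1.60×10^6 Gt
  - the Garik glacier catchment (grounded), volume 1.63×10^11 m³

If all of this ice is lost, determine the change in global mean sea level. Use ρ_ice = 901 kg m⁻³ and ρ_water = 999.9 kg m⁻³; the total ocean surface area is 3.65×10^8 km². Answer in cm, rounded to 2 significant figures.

Brenen: ice volume = 2.08×10^4 km² × 858 m = 1.785×10^4 km³; 1.785×10^4 × (901/999.9) = 1.608×10^4 km³ of water.
Svalos: 1.60×10^6 Gt = 1.600×10^18 kg; dividing by ρ_w = 999.9 kg m⁻³ gives 1.600×10^15 m³ of water.
Garik: 1.63×10^11 m³ × (901/999.9) = 1.469×10^11 m³ of water.
Total added water ≈ 1.616×10^15 m³ over 3.65×10^14 m² → Δh = 4.43 m = 440 cm.

≈ 440 cm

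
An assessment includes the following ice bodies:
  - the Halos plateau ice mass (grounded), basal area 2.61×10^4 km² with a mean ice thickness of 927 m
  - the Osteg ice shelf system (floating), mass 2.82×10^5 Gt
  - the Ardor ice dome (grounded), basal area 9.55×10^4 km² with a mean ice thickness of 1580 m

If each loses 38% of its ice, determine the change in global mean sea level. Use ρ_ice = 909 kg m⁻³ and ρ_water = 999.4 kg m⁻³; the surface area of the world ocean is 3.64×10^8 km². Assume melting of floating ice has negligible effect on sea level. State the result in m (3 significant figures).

≈ 0.166 m

Halos: ice volume = 2.61×10^4 km² × 927 m = 2.419×10^4 km³; 0.38 × 2.419×10^4 × (909/999.4) = 8362 km³ of water.
The Osteg ice shelf system is floating and already displaces its own weight of water, so its melt adds essentially nothing to sea level.
Ardor: ice volume = 9.55×10^4 km² × 1580 m = 1.509×10^5 km³; 0.38 × 1.509×10^5 × (909/999.4) = 5.215×10^4 km³ of water.
Total added water ≈ 6.051×10^13 m³ over 3.64×10^14 m² → Δh = 0.166 m.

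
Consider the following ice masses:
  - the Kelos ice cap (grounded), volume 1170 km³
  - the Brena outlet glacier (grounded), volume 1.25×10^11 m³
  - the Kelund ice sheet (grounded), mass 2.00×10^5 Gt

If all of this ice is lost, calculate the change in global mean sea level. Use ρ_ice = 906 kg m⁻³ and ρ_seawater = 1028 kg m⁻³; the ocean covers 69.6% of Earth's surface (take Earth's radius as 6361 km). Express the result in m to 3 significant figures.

≈ 0.553 m

Kelos: 1170 km³ × (906/1028) = 1031 km³ of water.
Brena: 1.25×10^11 m³ × (906/1028) = 1.102×10^11 m³ of water.
Kelund: 2.00×10^5 Gt = 2.000×10^17 kg; dividing by ρ_w = 1028 kg m⁻³ gives 1.946×10^14 m³ of water.
Total added water ≈ 1.957×10^14 m³ over 3.54×10^14 m² → Δh = 0.553 m.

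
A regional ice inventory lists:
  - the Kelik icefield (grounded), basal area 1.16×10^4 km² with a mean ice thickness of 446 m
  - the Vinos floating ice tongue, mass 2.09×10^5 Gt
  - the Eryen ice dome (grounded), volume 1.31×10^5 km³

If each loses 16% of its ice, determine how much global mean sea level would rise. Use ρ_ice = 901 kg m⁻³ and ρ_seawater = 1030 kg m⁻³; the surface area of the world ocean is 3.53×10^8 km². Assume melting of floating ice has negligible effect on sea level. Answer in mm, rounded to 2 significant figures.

≈ 54 mm

Kelik: ice volume = 1.16×10^4 km² × 446 m = 5174 km³; 0.16 × 5174 × (901/1030) = 724.1 km³ of water.
The Vinos floating ice tongue is floating and already displaces its own weight of water, so its melt adds essentially nothing to sea level.
Eryen: 0.16 × 1.31×10^5 km³ × (901/1030) = 1.833×10^4 km³ of water.
Total added water ≈ 1.906×10^13 m³ over 3.53×10^14 m² → Δh = 0.0540 m = 54 mm.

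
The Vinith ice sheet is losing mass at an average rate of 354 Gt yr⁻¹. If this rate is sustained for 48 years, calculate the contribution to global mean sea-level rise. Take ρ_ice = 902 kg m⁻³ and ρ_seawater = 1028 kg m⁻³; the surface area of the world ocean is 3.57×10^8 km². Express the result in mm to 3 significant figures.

≈ 46.3 mm

Total mass lost = 354 Gt/yr × 48 yr = 1.699×10^4 Gt = 1.699×10^16 kg.
ρ_w = 1028 kg m⁻³, so water volume = 1.699×10^16 / 1028 = 1.653×10^13 m³.
Δh = 1.653×10^13 / 3.57×10^14 = 0.0463 m = 46.3 mm.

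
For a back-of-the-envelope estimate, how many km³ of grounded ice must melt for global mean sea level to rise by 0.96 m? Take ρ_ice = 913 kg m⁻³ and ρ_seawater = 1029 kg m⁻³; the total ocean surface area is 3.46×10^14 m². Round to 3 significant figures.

≈ 3.74×10^5 km³

Required water volume = Δh × A = 0.96 m × 3.46×10^14 m² = 3.322×10^14 m³ = 3.322×10^5 km³.
Ice volume = water volume × ρ_w/ρ_ice = 3.322×10^5 × 1029/913 = 3.74×10^5 km³.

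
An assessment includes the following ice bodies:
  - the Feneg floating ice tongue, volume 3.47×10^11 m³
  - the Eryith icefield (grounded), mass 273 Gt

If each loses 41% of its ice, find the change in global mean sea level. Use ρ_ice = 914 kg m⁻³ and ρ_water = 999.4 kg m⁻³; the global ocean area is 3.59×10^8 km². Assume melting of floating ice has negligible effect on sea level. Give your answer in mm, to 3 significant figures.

The Feneg floating ice tongue is floating and already displaces its own weight of water, so its melt adds essentially nothing to sea level.
Eryith: 0.41 × 273 Gt = 1.119×10^14 kg; dividing by ρ_w = 999.4 kg m⁻³ gives 1.120×10^11 m³ of water.
Total added water ≈ 1.120×10^11 m³ over 3.59×10^14 m² → Δh = 3.12×10^-4 m = 0.312 mm.

≈ 0.312 mm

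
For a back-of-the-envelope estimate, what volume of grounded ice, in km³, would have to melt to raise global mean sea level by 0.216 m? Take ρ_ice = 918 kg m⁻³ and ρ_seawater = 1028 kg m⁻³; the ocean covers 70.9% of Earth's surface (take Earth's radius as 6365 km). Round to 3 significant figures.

Required water volume = Δh × A = 0.216 m × 3.61×10^14 m² = 7.797×10^13 m³ = 7.797×10^4 km³.
Ice volume = water volume × ρ_w/ρ_ice = 7.797×10^4 × 1028/918 = 8.73×10^4 km³.

≈ 8.73×10^4 km³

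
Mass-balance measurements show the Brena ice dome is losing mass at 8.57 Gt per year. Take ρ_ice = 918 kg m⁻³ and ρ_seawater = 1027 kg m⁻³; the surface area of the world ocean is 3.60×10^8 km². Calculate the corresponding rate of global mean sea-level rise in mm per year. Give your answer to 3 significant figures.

≈ 0.0232 mm/yr

ρ_w = 1027 kg m⁻³. Annual water volume added = 8.57 Gt / ρ_w = 8.570×10^12 kg / 1027 kg m⁻³ = 8.345×10^9 m³.
Δh per year = 8.345×10^9 / 3.60×10^14 = 2.32×10^-5 m = 0.0232 mm.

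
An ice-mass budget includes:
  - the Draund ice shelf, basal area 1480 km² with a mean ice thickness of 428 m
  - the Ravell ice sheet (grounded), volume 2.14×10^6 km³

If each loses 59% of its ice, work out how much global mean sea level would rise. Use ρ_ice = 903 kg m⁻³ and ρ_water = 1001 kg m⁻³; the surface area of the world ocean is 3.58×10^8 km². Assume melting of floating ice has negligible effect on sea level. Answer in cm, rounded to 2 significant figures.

≈ 320 cm

The Draund ice shelf is floating and already displaces its own weight of water, so its melt adds essentially nothing to sea level.
Ravell: 0.59 × 2.14×10^6 km³ × (903/1001) = 1.139×10^6 km³ of water.
Total added water ≈ 1.139×10^15 m³ over 3.58×10^14 m² → Δh = 3.18 m = 320 cm.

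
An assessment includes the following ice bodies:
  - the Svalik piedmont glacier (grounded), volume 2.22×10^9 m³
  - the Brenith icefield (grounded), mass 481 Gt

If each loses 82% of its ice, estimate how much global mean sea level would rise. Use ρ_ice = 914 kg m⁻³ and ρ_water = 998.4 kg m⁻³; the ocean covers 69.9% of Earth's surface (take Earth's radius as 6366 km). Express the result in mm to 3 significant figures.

Svalik: 0.82 × 2.22×10^9 m³ × (914/998.4) = 1.667×10^9 m³ of water.
Brenith: 0.82 × 481 Gt = 3.944×10^14 kg; dividing by ρ_w = 998.4 kg m⁻³ gives 3.951×10^11 m³ of water.
Total added water ≈ 3.967×10^11 m³ over 3.56×10^14 m² → Δh = 1.11×10^-3 m = 1.11 mm.

≈ 1.11 mm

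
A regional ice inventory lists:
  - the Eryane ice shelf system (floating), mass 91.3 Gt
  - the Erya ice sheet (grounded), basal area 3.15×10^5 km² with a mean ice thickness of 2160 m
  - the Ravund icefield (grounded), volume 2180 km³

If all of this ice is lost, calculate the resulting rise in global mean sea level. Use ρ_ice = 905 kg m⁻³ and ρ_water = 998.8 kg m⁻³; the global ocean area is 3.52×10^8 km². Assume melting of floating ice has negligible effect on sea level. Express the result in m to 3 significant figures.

≈ 1.76 m

The Eryane ice shelf system is floating and already displaces its own weight of water, so its melt adds essentially nothing to sea level.
Erya: ice volume = 3.15×10^5 km² × 2160 m = 6.804×10^5 km³; 6.804×10^5 × (905/998.8) = 6.165×10^5 km³ of water.
Ravund: 2180 km³ × (905/998.8) = 1975 km³ of water.
Total added water ≈ 6.185×10^14 m³ over 3.52×10^14 m² → Δh = 1.76 m.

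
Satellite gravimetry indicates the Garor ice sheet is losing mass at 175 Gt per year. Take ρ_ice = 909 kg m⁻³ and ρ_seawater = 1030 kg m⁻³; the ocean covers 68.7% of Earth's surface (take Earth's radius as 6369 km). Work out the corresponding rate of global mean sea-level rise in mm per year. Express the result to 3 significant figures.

ρ_w = 1030 kg m⁻³. Annual water volume added = 175 Gt / ρ_w = 1.750×10^14 kg / 1030 kg m⁻³ = 1.699×10^11 m³.
Δh per year = 1.699×10^11 / 3.50×10^14 = 4.85×10^-4 m = 0.485 mm.

≈ 0.485 mm/yr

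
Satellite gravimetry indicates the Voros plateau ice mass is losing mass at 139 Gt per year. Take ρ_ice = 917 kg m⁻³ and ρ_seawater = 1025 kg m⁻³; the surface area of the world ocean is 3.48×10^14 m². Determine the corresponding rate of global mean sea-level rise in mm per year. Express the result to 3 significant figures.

≈ 0.390 mm/yr

ρ_w = 1025 kg m⁻³. Annual water volume added = 139 Gt / ρ_w = 1.390×10^14 kg / 1025 kg m⁻³ = 1.356×10^11 m³.
Δh per year = 1.356×10^11 / 3.48×10^14 = 3.90×10^-4 m = 0.390 mm.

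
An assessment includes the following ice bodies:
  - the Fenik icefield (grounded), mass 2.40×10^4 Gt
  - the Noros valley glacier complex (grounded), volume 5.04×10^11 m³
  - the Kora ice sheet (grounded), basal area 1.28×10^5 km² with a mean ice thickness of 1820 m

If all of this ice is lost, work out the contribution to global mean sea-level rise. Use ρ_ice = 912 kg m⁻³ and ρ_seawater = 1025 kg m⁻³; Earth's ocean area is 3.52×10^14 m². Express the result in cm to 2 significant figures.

≈ 66 cm

Fenik: 2.40×10^4 Gt = 2.400×10^16 kg; dividing by ρ_w = 1025 kg m⁻³ gives 2.341×10^13 m³ of water.
Noros: 5.04×10^11 m³ × (912/1025) = 4.484×10^11 m³ of water.
Kora: ice volume = 1.28×10^5 km² × 1820 m = 2.330×10^5 km³; 2.330×10^5 × (912/1025) = 2.073×10^5 km³ of water.
Total added water ≈ 2.311×10^14 m³ over 3.52×10^14 m² → Δh = 0.657 m = 66 cm.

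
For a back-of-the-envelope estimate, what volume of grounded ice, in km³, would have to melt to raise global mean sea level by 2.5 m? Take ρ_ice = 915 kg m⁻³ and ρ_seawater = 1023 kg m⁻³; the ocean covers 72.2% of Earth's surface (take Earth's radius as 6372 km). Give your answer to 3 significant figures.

Required water volume = Δh × A = 2.5 m × 3.68×10^14 m² = 9.210×10^14 m³ = 9.210×10^5 km³.
Ice volume = water volume × ρ_w/ρ_ice = 9.210×10^5 × 1023/915 = 1.03×10^6 km³.

≈ 1.03×10^6 km³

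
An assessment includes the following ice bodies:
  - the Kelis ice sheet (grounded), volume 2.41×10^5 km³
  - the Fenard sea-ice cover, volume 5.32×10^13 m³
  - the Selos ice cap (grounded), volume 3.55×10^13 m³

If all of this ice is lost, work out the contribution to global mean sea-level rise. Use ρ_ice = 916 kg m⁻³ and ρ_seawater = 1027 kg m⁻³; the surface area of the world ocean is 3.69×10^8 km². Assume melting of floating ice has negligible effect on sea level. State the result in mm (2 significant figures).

≈ 670 mm

Kelis: 2.41×10^5 km³ × (916/1027) = 2.150×10^5 km³ of water.
The Fenard sea-ice cover is floating and already displaces its own weight of water, so its melt adds essentially nothing to sea level.
Selos: 3.55×10^13 m³ × (916/1027) = 3.166×10^13 m³ of water.
Total added water ≈ 2.466×10^14 m³ over 3.69×10^14 m² → Δh = 0.668 m = 670 mm.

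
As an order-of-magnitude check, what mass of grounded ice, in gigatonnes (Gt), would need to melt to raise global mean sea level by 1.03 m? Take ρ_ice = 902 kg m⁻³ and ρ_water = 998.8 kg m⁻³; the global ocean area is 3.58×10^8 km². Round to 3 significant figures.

≈ 3.68×10^5 Gt

Required water volume = Δh × A = 1.03 m × 3.58×10^14 m² = 3.687×10^14 m³.
ρ_w = 998.8 kg m⁻³, so the mass of water = 3.687×10^14 m³ × 998.8 kg m⁻³ = 3.683×10^17 kg = 3.68×10^5 Gt (and the same mass of ice, by conservation).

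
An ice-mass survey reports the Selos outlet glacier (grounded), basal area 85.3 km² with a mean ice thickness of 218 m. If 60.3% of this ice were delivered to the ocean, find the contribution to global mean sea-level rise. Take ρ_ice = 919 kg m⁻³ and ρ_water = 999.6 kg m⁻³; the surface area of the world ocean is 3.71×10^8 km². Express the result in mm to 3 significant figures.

≈ 0.0278 mm

Selos: ice volume = 85.3 km² × 218 m = 18.60 km³; 0.603 × 18.60 × (919/999.6) = 10.31 km³ of water.
Spread over 3.71×10^14 m² of ocean, Δh = 1.031×10^10 / 3.71×10^14 = 2.78×10^-5 m = 0.0278 mm.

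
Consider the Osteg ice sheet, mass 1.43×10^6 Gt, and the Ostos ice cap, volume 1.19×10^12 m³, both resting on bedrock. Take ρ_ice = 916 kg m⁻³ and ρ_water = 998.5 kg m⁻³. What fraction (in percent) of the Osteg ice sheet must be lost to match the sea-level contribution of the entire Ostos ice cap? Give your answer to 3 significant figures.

Equal sea-level rise means equal mass of meltwater, i.e. equal mass of ice lost.
Ice mass of Ostos: 1.090×10^15 kg; ice mass of Osteg: 1.430×10^18 kg.
Fraction required = 1.090×10^15 / 1.430×10^18 = 7.62×10^-4 → 0.0762 %.

≈ 0.0762 %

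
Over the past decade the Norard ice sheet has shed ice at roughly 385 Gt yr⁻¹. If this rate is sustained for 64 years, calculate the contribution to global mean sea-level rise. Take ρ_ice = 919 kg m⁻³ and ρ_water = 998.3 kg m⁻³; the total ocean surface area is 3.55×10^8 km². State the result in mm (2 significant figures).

Total mass lost = 385 Gt/yr × 64 yr = 2.464×10^4 Gt = 2.464×10^16 kg.
ρ_w = 998.3 kg m⁻³, so water volume = 2.464×10^16 / 998.3 = 2.468×10^13 m³.
Δh = 2.468×10^13 / 3.55×10^14 = 0.0695 m = 70 mm.

≈ 70 mm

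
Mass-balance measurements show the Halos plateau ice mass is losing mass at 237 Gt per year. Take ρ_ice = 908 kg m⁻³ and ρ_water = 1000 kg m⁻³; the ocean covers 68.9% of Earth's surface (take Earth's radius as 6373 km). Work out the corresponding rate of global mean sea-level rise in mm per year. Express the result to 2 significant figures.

ρ_w = 1000 kg m⁻³. Annual water volume added = 237 Gt / ρ_w = 2.370×10^14 kg / 1000 kg m⁻³ = 2.370×10^11 m³.
Δh per year = 2.370×10^11 / 3.52×10^14 = 6.74×10^-4 m = 0.67 mm.

≈ 0.67 mm/yr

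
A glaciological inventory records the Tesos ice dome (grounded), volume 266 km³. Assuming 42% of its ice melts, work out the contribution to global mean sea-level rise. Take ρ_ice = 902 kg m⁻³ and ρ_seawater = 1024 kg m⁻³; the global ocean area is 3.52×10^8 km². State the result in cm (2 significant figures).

Tesos: 0.42 × 266 km³ × (902/1024) = 98.41 km³ of water.
Spread over 3.52×10^14 m² of ocean, Δh = 9.841×10^10 / 3.52×10^14 = 2.80×10^-4 m = 0.028 cm.

≈ 0.028 cm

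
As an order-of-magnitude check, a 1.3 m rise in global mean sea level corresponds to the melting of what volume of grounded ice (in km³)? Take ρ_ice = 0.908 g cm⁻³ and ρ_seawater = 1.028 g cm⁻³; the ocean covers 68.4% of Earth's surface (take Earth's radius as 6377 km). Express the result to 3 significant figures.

Required water volume = Δh × A = 1.3 m × 3.50×10^14 m² = 4.544×10^14 m³ = 4.544×10^5 km³.
Ice volume = water volume × ρ_w/ρ_ice = 4.544×10^5 × 1028/908 = 5.14×10^5 km³.

≈ 5.14×10^5 km³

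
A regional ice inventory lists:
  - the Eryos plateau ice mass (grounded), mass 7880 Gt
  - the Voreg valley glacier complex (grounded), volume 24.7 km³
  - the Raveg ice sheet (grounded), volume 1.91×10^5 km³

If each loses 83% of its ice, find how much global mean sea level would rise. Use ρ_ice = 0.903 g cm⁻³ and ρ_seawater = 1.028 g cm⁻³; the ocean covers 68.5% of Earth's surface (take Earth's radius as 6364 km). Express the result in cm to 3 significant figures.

≈ 41.8 cm

Eryos: 0.83 × 7880 Gt = 6.540×10^15 kg; dividing by ρ_w = 1.028 g cm⁻³ = 1028 kg m⁻³ gives 6.362×10^12 m³ of water.
Voreg: 0.83 × 24.7 km³ × (903/1028) = 18.01 km³ of water.
Raveg: 0.83 × 1.91×10^5 km³ × (903/1028) = 1.393×10^5 km³ of water.
Total added water ≈ 1.456×10^14 m³ over 3.49×10^14 m² → Δh = 0.418 m = 41.8 cm.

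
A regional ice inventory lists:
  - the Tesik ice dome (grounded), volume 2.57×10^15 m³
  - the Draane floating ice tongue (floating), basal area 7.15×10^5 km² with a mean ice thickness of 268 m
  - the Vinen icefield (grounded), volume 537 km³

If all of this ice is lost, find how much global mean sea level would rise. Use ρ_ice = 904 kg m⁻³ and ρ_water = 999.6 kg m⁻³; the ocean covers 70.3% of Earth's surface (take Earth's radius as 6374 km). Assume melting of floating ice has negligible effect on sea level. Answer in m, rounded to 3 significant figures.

≈ 6.48 m

Tesik: 2.57×10^15 m³ × (904/999.6) = 2.324×10^15 m³ of water.
The Draane floating ice tongue is floating and already displaces its own weight of water, so its melt adds essentially nothing to sea level.
Vinen: 537 km³ × (904/999.6) = 485.6 km³ of water.
Total added water ≈ 2.325×10^15 m³ over 3.59×10^14 m² → Δh = 6.48 m.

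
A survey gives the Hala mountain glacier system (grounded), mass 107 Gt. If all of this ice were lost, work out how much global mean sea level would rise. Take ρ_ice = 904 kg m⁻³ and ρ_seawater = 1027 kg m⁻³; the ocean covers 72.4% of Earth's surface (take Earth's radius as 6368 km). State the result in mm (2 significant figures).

Hala: 107 Gt = 1.070×10^14 kg; dividing by ρ_w = 1027 kg m⁻³ gives 1.042×10^11 m³ of water.
Spread over 3.69×10^14 m² of ocean, Δh = 1.042×10^11 / 3.69×10^14 = 2.82×10^-4 m = 0.28 mm.

≈ 0.28 mm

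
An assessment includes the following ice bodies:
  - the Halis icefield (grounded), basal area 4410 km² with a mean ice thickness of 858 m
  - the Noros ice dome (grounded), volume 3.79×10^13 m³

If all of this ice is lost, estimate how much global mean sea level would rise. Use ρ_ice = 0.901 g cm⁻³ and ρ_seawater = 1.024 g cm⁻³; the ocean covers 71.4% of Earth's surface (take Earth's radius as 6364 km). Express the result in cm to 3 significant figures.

≈ 10.1 cm

Halis: ice volume = 4410 km² × 858 m = 3784 km³; 3784 × (901/1024) = 3329 km³ of water.
Noros: 3.79×10^13 m³ × (901/1024) = 3.335×10^13 m³ of water.
Total added water ≈ 3.668×10^13 m³ over 3.63×10^14 m² → Δh = 0.101 m = 10.1 cm.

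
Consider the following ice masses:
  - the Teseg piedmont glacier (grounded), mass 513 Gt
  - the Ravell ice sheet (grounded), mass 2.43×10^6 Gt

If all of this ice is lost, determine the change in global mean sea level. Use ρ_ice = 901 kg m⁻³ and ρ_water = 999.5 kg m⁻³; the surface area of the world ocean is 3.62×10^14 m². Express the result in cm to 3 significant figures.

Teseg: 513 Gt = 5.130×10^14 kg; dividing by ρ_w = 999.5 kg m⁻³ gives 5.133×10^11 m³ of water.
Ravell: 2.43×10^6 Gt = 2.430×10^18 kg; dividing by ρ_w = 999.5 kg m⁻³ gives 2.431×10^15 m³ of water.
Total added water ≈ 2.432×10^15 m³ over 3.62×10^14 m² → Δh = 6.72 m = 672 cm.

≈ 672 cm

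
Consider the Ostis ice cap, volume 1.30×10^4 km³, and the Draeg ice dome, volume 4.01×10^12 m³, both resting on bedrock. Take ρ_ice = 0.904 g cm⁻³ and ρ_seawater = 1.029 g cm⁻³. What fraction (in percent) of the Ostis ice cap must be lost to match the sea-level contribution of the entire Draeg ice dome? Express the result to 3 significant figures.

Equal sea-level rise means equal mass of meltwater, i.e. equal mass of ice lost.
Ice mass of Draeg: 3.625×10^15 kg; ice mass of Ostis: 1.175×10^16 kg.
Fraction required = 3.625×10^15 / 1.175×10^16 = 0.308 → 30.8 %.

≈ 30.8 %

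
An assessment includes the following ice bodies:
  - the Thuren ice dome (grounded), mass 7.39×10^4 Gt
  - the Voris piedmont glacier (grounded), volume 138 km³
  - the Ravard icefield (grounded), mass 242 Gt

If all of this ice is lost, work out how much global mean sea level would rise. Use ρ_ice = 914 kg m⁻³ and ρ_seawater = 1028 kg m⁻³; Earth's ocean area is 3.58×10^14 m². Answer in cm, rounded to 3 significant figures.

≈ 20.2 cm

Thuren: 7.39×10^4 Gt = 7.390×10^16 kg; dividing by ρ_w = 1028 kg m⁻³ gives 7.189×10^13 m³ of water.
Voris: 138 km³ × (914/1028) = 122.7 km³ of water.
Ravard: 242 Gt = 2.420×10^14 kg; dividing by ρ_w = 1028 kg m⁻³ gives 2.354×10^11 m³ of water.
Total added water ≈ 7.225×10^13 m³ over 3.58×10^14 m² → Δh = 0.202 m = 20.2 cm.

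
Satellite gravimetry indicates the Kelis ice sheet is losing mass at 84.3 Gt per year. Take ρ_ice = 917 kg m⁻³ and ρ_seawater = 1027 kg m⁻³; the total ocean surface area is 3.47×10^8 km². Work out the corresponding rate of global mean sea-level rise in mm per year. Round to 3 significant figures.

ρ_w = 1027 kg m⁻³. Annual water volume added = 84.3 Gt / ρ_w = 8.430×10^13 kg / 1027 kg m⁻³ = 8.208×10^10 m³.
Δh per year = 8.208×10^10 / 3.47×10^14 = 2.37×10^-4 m = 0.237 mm.

≈ 0.237 mm/yr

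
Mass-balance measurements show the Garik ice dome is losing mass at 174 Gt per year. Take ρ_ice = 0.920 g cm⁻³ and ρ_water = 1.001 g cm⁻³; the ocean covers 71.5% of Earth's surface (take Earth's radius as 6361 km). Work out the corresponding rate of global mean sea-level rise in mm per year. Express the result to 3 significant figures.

ρ_w = 1.001 g cm⁻³ = 1001 kg m⁻³. Annual water volume added = 174 Gt / ρ_w = 1.740×10^14 kg / 1001 kg m⁻³ = 1.738×10^11 m³.
Δh per year = 1.738×10^11 / 3.64×10^14 = 4.78×10^-4 m = 0.478 mm.

≈ 0.478 mm/yr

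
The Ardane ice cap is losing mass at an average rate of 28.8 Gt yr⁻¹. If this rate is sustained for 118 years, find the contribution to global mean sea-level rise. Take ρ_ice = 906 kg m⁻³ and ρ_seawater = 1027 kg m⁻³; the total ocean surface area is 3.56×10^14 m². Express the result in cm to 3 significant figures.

Total mass lost = 28.8 Gt/yr × 118 yr = 3398 Gt = 3.398×10^15 kg.
ρ_w = 1027 kg m⁻³, so water volume = 3.398×10^15 / 1027 = 3.309×10^12 m³.
Δh = 3.309×10^12 / 3.56×10^14 = 9.30×10^-3 m = 0.930 cm.

≈ 0.930 cm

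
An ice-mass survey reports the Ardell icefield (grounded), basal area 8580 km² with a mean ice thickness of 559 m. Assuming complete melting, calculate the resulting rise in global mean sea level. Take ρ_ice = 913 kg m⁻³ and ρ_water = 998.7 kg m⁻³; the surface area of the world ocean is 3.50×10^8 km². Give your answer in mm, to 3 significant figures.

Ardell: ice volume = 8580 km² × 559 m = 4796 km³; 4796 × (913/998.7) = 4385 km³ of water.
Spread over 3.50×10^14 m² of ocean, Δh = 4.385×10^12 / 3.50×10^14 = 0.0125 m = 12.5 mm.

≈ 12.5 mm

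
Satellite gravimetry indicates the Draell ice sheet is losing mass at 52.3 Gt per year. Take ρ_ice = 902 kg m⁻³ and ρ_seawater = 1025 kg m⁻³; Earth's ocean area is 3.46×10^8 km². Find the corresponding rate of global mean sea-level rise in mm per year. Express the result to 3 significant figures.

≈ 0.147 mm/yr

ρ_w = 1025 kg m⁻³. Annual water volume added = 52.3 Gt / ρ_w = 5.230×10^13 kg / 1025 kg m⁻³ = 5.102×10^10 m³.
Δh per year = 5.102×10^10 / 3.46×10^14 = 1.47×10^-4 m = 0.147 mm.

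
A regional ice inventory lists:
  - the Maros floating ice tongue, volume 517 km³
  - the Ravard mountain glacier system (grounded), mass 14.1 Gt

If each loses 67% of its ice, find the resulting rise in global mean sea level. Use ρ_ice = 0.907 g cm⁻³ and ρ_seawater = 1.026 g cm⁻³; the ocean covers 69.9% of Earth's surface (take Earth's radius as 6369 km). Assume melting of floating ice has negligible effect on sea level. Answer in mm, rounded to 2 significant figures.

The Maros floating ice tongue is floating and already displaces its own weight of water, so its melt adds essentially nothing to sea level.
Ravard: 0.67 × 14.1 Gt = 9.447×10^12 kg; dividing by ρ_w = 1.026 g cm⁻³ = 1026 kg m⁻³ gives 9.208×10^9 m³ of water.
Total added water ≈ 9.208×10^9 m³ over 3.56×10^14 m² → Δh = 2.58×10^-5 m = 0.026 mm.

≈ 0.026 mm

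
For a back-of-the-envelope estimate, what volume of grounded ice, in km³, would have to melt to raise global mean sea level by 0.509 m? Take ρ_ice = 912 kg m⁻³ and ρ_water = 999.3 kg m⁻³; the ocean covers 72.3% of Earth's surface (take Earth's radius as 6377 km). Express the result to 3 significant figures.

≈ 2.06×10^5 km³

Required water volume = Δh × A = 0.509 m × 3.69×10^14 m² = 1.881×10^14 m³ = 1.881×10^5 km³.
Ice volume = water volume × ρ_w/ρ_ice = 1.881×10^5 × 999.3/912 = 2.06×10^5 km³.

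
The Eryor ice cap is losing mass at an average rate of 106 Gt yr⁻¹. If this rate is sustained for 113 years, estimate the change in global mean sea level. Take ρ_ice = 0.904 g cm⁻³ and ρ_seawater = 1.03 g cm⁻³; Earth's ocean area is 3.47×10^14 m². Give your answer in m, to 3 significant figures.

Total mass lost = 106 Gt/yr × 113 yr = 1.198×10^4 Gt = 1.198×10^16 kg.
ρ_w = 1.03 g cm⁻³ = 1030 kg m⁻³, so water volume = 1.198×10^16 / 1030 = 1.163×10^13 m³.
Δh = 1.163×10^13 / 3.47×10^14 = 0.0335 m.

≈ 0.0335 m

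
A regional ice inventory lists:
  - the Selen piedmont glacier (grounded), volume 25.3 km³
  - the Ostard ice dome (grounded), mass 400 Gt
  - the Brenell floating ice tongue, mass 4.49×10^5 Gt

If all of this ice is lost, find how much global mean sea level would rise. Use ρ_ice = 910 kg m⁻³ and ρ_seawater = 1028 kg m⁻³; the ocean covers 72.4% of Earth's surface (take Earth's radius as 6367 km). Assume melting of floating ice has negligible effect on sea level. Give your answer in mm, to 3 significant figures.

Selen: 25.3 km³ × (910/1028) = 22.40 km³ of water.
Ostard: 400 Gt = 4.000×10^14 kg; dividing by ρ_w = 1028 kg m⁻³ gives 3.891×10^11 m³ of water.
The Brenell floating ice tongue is floating and already displaces its own weight of water, so its melt adds essentially nothing to sea level.
Total added water ≈ 4.115×10^11 m³ over 3.69×10^14 m² → Δh = 1.12×10^-3 m = 1.12 mm.

≈ 1.12 mm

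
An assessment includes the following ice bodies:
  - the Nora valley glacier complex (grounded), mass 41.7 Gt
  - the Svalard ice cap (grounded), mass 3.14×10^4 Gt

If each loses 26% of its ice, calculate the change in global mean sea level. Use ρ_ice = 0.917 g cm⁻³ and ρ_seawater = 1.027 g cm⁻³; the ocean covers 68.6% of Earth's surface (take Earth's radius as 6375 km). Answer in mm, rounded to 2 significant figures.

≈ 23 mm

Nora: 0.26 × 41.7 Gt = 1.084×10^13 kg; dividing by ρ_w = 1.027 g cm⁻³ = 1027 kg m⁻³ gives 1.056×10^10 m³ of water.
Svalard: 0.26 × 3.14×10^4 Gt = 8.164×10^15 kg; dividing by ρ_w = 1027 kg m⁻³ gives 7.949×10^12 m³ of water.
Total added water ≈ 7.960×10^12 m³ over 3.50×10^14 m² → Δh = 0.0227 m = 23 mm.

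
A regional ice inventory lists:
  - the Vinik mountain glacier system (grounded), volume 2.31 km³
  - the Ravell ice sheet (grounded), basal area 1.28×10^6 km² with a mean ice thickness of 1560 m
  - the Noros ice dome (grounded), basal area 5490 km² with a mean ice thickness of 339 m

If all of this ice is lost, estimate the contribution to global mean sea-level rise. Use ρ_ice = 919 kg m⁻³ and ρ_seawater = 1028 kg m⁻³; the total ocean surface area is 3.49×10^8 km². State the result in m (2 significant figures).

Vinik: 2.31 km³ × (919/1028) = 2.065 km³ of water.
Ravell: ice volume = 1.28×10^6 km² × 1560 m = 1.997×10^6 km³; 1.997×10^6 × (919/1028) = 1.785×10^6 km³ of water.
Noros: ice volume = 5490 km² × 339 m = 1861 km³; 1861 × (919/1028) = 1664 km³ of water.
Total added water ≈ 1.787×10^15 m³ over 3.49×10^14 m² → Δh = 5.12 m.

≈ 5.1 m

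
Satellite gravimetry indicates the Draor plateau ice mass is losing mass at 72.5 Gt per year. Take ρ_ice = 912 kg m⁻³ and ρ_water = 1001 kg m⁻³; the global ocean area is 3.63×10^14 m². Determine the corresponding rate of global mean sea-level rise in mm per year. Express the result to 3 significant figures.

≈ 0.200 mm/yr

ρ_w = 1001 kg m⁻³. Annual water volume added = 72.5 Gt / ρ_w = 7.250×10^13 kg / 1001 kg m⁻³ = 7.243×10^10 m³.
Δh per year = 7.243×10^10 / 3.63×10^14 = 2.00×10^-4 m = 0.200 mm.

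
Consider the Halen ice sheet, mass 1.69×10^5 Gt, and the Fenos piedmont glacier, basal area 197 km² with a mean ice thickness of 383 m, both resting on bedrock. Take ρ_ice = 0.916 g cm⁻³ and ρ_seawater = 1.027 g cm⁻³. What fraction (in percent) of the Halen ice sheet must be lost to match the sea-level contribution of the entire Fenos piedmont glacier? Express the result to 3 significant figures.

Equal sea-level rise means equal mass of meltwater, i.e. equal mass of ice lost.
Ice mass of Fenos: 6.911×10^13 kg; ice mass of Halen: 1.690×10^17 kg.
Fraction required = 6.911×10^13 / 1.690×10^17 = 4.09×10^-4 → 0.0409 %.

≈ 0.0409 %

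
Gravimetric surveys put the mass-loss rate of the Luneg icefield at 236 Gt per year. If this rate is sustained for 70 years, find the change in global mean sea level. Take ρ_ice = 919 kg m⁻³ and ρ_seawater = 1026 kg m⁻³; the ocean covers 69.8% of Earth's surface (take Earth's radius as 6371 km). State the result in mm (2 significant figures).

Total mass lost = 236 Gt/yr × 70 yr = 1.652×10^4 Gt = 1.652×10^16 kg.
ρ_w = 1026 kg m⁻³, so water volume = 1.652×10^16 / 1026 = 1.610×10^13 m³.
Δh = 1.610×10^13 / 3.56×10^14 = 0.0452 m = 45 mm.

≈ 45 mm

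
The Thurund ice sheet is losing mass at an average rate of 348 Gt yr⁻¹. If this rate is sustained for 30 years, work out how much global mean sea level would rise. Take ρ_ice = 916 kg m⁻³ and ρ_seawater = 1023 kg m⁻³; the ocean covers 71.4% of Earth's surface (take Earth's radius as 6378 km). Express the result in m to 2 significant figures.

Total mass lost = 348 Gt/yr × 30 yr = 1.044×10^4 Gt = 1.044×10^16 kg.
ρ_w = 1023 kg m⁻³, so water volume = 1.044×10^16 / 1023 = 1.021×10^13 m³.
Δh = 1.021×10^13 / 3.65×10^14 = 0.0280 m.

≈ 0.028 m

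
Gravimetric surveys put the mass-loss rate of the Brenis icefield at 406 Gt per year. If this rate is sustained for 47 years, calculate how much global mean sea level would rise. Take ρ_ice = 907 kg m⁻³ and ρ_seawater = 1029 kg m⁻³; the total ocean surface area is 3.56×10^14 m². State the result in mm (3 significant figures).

≈ 52.1 mm

Total mass lost = 406 Gt/yr × 47 yr = 1.908×10^4 Gt = 1.908×10^16 kg.
ρ_w = 1029 kg m⁻³, so water volume = 1.908×10^16 / 1029 = 1.854×10^13 m³.
Δh = 1.854×10^13 / 3.56×10^14 = 0.0521 m = 52.1 mm.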